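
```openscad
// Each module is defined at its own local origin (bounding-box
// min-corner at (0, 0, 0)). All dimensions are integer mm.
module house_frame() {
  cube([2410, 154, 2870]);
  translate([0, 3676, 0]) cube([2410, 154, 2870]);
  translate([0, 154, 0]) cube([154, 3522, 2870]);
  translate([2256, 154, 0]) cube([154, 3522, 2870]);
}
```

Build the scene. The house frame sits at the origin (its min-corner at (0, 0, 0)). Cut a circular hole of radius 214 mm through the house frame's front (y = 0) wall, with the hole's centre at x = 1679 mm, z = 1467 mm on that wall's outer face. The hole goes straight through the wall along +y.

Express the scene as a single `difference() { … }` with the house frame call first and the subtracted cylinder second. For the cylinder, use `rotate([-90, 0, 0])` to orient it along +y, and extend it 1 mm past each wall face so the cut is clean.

difference() {
  house_frame();
  translate([1679, -1, 1467]) rotate([-90, 0, 0]) cylinder(h = 156, r = 214);
}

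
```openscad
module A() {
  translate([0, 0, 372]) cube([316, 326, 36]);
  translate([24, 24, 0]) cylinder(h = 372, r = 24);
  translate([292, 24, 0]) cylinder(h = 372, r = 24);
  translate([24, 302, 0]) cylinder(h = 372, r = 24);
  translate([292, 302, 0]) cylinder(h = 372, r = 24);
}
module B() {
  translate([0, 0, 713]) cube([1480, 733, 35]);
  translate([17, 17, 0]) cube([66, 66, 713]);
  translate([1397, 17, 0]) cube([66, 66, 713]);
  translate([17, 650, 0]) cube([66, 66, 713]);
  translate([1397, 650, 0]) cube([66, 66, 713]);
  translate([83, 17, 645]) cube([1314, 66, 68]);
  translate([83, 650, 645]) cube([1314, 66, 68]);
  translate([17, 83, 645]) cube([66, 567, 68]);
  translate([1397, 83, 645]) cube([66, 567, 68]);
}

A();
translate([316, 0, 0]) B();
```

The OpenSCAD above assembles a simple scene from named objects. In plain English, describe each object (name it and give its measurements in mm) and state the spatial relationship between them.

A is a four-legged stool. The seat is 316×326 mm, 36 mm thick, top at z = 408 mm. It stands on four round legs, each 48 mm in diameter, from z = 0 to the seat underside, each leg's axis is inset half a diameter from the nearest pair of seat edges (so the leg's bounding box is flush with the corner).

B is a rectangular dining table. The top is 1480×733×35 mm with its upper surface at z = 748 mm. It stands on four 66×66 mm square legs, each inset 17 mm from the nearest pair of top edges, running from the floor to the underside of the top. Four apron rails, 66 mm thick and 68 mm tall, run between adjacent legs with their top edges flush with the underside of the top and their outer faces flush with the legs' outer faces.

The table is against the stool's +x side, with their −y faces flush.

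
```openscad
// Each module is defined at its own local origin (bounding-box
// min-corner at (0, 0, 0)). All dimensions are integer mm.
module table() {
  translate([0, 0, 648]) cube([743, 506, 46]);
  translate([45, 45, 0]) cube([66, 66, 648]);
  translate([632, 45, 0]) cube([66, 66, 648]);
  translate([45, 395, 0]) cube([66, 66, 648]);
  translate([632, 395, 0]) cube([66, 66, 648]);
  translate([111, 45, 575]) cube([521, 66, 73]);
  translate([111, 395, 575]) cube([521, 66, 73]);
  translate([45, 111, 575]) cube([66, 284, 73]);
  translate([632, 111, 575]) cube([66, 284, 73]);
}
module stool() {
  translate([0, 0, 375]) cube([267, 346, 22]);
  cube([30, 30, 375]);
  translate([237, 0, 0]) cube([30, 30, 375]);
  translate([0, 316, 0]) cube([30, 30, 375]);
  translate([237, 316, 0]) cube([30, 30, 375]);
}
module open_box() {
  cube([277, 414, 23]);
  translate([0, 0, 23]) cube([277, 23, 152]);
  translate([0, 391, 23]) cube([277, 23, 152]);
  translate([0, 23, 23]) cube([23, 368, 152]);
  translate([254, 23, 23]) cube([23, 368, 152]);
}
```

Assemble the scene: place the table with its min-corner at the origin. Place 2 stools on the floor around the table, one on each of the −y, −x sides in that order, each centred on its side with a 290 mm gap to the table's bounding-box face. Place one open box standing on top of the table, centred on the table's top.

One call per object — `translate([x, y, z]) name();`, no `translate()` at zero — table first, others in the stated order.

table();
translate([238, -636, 0]) stool();
translate([-557, 80, 0]) stool();
translate([233, 46, 694]) open_box();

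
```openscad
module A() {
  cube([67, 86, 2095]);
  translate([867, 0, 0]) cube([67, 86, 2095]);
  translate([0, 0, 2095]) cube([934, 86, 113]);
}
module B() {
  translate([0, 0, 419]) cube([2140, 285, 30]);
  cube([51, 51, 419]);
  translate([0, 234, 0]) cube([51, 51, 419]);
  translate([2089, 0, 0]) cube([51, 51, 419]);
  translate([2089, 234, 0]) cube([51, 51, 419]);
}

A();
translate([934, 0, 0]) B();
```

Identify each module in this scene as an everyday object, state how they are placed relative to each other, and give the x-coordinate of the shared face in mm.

A is a door frame. B is a bench. The bench is against the door frame's +x side, with their −y faces flush. The x-coordinate of the shared face is 934 mm.

The door frame's +x face and the bench's −x face are both at x = 934 mm.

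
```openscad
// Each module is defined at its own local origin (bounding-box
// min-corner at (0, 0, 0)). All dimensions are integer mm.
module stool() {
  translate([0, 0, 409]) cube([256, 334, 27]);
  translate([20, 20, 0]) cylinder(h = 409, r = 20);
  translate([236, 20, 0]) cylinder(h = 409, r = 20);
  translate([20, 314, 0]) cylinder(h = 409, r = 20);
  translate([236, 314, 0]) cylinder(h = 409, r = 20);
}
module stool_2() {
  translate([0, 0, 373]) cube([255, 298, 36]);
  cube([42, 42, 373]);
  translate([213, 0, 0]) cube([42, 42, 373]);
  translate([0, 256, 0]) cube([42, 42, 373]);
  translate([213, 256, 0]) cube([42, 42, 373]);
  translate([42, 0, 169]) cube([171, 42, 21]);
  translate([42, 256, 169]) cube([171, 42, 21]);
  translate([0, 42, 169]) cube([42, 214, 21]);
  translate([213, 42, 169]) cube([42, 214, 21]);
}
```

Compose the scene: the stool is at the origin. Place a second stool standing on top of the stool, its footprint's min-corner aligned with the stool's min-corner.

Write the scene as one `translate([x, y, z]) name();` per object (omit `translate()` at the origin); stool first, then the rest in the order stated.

stool();
translate([0, 0, 436]) stool_2();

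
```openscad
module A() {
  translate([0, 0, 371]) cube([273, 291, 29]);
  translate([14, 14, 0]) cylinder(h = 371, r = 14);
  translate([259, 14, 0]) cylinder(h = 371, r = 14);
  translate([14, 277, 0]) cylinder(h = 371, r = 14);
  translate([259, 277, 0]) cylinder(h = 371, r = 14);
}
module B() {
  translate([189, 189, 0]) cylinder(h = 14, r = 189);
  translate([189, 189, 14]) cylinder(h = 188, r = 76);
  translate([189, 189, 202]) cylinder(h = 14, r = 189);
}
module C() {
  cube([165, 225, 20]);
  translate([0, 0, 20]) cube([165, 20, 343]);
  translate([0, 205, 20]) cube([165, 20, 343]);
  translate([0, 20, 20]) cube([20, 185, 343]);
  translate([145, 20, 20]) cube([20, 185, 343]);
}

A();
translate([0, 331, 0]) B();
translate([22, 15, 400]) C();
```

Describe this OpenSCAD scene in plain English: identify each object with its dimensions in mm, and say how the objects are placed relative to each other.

A is a simple wooden stool: a rectangular seat 273 mm (x) by 291 mm (y), 29 mm thick, top face at z = 400 mm, on four round legs, each 28 mm in diameter. The legs rest on z = 0, each leg's axis is inset half a diameter from the nearest pair of seat edges (so the leg's bounding box is flush with the corner).

B is a spool: two coaxial disc flanges of radius 189 mm and thickness 14 mm, joined by a core cylinder of radius 76 mm and height 188 mm. The lower flange rests on z = 0 and the three cylinders share a vertical axis.

C is an open-topped rectangular box: outside dimensions 165×225×363 mm, with a uniform wall and base thickness of 20 mm. The base is a full 165×225 slab on the floor; four walls sit on top of the base. The front and back walls (the −y and +y sides) span the full width; the two side walls fit between them.

The spool is on the floor beside the stool on its +y side. The open box is on top of the stool.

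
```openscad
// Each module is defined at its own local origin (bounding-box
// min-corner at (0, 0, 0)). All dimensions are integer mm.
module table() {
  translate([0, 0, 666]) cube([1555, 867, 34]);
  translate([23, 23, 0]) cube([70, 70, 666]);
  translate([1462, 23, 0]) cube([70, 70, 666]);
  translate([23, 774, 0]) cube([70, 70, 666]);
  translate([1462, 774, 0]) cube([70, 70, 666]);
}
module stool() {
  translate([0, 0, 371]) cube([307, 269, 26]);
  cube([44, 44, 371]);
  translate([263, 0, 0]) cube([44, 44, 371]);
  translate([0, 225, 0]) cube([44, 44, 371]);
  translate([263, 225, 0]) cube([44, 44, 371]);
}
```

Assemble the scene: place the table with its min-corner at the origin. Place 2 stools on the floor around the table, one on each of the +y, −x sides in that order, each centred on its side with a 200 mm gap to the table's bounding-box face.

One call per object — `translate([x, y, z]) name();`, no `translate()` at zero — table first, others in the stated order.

table();
translate([624, 1067, 0]) stool();
translate([-507, 299, 0]) stool();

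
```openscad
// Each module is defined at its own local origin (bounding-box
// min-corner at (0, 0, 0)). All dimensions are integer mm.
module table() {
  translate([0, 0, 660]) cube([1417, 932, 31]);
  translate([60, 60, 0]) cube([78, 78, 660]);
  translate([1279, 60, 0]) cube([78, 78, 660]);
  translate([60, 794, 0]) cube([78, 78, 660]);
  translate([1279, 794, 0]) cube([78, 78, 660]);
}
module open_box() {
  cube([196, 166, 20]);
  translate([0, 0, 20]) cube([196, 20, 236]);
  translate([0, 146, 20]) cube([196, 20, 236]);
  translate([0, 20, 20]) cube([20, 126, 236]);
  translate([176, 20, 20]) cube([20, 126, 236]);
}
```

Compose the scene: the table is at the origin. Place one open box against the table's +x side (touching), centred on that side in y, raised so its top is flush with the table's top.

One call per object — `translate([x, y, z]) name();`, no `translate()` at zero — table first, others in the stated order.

table();
translate([1417, 383, 435]) open_box();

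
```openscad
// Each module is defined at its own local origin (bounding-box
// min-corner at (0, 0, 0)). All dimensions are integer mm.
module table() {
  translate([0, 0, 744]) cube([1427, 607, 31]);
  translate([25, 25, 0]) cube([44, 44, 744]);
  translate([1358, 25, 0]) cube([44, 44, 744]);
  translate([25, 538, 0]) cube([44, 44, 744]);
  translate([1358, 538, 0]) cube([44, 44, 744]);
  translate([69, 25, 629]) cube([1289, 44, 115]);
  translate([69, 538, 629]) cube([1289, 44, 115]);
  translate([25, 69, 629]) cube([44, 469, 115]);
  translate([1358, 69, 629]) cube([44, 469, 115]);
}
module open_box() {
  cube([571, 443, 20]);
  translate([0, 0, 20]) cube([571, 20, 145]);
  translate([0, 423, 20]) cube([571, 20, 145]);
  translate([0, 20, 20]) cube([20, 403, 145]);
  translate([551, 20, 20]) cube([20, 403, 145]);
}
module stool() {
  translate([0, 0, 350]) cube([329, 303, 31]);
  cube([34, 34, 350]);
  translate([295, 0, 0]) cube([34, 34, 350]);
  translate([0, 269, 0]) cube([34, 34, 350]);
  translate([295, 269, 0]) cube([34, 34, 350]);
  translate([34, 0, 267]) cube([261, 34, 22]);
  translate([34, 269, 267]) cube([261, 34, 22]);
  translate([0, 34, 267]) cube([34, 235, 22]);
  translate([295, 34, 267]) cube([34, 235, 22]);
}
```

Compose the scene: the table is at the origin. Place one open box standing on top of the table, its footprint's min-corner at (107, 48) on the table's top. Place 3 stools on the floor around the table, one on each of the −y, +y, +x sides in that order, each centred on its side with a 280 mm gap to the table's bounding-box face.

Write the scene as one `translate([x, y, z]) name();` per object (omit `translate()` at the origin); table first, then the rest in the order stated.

table();
translate([107, 48, 775]) open_box();
translate([549, -583, 0]) stool();
translate([549, 887, 0]) stool();
translate([1707, 152, 0]) stool();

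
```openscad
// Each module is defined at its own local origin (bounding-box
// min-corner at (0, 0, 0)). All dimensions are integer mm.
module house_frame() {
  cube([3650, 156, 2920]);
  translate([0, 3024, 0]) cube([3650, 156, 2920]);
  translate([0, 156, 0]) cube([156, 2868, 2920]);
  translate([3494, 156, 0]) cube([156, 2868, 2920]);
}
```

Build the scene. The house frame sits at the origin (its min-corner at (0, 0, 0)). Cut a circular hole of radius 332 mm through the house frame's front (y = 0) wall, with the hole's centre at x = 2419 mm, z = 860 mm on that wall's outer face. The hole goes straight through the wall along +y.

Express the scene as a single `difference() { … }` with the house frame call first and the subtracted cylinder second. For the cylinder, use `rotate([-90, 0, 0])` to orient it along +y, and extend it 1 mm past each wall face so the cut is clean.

difference() {
  house_frame();
  translate([2419, -1, 860]) rotate([-90, 0, 0]) cylinder(h = 158, r = 332);
}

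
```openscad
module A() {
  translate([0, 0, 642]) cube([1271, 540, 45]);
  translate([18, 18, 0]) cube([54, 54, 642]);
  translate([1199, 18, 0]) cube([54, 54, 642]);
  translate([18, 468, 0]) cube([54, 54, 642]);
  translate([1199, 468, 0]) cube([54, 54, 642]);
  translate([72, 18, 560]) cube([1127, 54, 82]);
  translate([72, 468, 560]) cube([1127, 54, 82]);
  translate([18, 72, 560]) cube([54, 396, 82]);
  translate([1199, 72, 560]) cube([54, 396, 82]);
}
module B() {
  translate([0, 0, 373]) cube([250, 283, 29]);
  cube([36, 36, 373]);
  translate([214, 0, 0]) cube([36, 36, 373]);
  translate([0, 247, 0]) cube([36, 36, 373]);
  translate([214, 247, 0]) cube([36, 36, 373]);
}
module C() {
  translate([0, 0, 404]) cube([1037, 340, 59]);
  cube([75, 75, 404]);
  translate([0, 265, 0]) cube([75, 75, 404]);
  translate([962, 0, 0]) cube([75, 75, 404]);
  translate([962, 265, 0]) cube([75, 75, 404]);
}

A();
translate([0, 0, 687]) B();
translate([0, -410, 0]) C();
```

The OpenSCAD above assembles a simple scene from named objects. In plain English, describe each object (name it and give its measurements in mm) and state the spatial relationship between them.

A is a table with a 1271×540 mm rectangular top, 45 mm thick, top surface at z = 687 mm, supported by four 54×54 mm square legs, each inset 18 mm from the nearest pair of top edges, running from the floor. Four apron rails, 54 mm thick and 82 mm tall, run between adjacent legs with their top edges flush with the underside of the top and their outer faces flush with the legs' outer faces.

B is a four-legged stool. The seat is 250×283 mm, 29 mm thick, top at z = 402 mm. It stands on four square legs, each 36×36 mm in cross-section, from z = 0 to the seat underside, each flush with a corner of the seat.

C is a long wooden bench with a 1037 mm (x) × 340 mm (y) seat, 59 mm thick, its top surface 463 mm above the floor. Four 75 mm square legs at the seat corners, flush with the edges, run from z = 0 to the seat underside.

The stool is on top of the table. The bench is on the floor beside the table on its −y side.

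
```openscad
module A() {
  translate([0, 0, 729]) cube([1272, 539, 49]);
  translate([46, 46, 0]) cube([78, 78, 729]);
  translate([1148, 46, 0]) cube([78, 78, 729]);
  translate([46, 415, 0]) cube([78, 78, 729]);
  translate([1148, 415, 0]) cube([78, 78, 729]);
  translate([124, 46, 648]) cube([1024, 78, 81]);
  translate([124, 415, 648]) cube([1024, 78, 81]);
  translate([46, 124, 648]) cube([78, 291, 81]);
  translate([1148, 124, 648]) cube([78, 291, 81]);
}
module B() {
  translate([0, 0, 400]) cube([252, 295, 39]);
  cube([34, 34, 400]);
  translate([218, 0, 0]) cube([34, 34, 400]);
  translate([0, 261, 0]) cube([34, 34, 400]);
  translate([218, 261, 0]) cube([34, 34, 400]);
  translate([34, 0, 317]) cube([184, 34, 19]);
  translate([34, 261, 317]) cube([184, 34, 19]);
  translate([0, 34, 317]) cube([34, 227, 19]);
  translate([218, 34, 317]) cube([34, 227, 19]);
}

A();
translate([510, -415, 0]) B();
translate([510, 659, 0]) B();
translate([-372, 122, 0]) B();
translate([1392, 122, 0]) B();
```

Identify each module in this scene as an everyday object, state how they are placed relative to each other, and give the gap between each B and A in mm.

Each stool's nearest face is 120 mm from the table's bounding box.

A is a table. B is a stool. Four stools sit around the table at the −y, +y, −x, +x sides. The gap between each stool and the table is 120 mm.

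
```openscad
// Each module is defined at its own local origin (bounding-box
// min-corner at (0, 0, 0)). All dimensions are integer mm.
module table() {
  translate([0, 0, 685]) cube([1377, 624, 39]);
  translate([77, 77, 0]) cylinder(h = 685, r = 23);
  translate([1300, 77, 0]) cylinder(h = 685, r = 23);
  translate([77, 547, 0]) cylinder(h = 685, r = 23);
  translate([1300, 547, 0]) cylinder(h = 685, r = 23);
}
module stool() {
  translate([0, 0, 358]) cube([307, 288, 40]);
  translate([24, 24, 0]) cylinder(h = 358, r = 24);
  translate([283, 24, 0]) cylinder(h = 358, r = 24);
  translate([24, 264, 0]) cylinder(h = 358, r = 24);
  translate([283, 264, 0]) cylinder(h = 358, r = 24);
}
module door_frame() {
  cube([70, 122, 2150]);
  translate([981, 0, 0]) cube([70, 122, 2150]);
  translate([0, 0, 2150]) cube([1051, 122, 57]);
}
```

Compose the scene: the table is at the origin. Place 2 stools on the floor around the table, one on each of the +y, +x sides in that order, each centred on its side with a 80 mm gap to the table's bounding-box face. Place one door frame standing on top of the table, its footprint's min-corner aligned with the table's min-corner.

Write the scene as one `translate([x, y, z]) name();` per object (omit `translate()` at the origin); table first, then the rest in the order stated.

table();
translate([535, 704, 0]) stool();
translate([1457, 168, 0]) stool();
translate([0, 0, 724]) door_frame();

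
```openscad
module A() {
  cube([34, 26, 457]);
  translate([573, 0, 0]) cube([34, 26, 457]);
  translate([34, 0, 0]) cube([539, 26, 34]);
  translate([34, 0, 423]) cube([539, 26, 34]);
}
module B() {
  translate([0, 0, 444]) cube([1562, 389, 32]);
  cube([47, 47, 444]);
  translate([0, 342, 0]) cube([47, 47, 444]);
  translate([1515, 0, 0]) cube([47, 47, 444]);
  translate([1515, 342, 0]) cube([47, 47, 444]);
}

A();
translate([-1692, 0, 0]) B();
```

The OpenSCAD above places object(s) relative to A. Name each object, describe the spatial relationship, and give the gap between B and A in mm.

The bench's nearest face is 130 mm from the picture frame's −x face.

A is a picture frame. B is a bench. The bench is on the floor beside the picture frame on its −x side. The gap between the bench and the picture frame is 130 mm.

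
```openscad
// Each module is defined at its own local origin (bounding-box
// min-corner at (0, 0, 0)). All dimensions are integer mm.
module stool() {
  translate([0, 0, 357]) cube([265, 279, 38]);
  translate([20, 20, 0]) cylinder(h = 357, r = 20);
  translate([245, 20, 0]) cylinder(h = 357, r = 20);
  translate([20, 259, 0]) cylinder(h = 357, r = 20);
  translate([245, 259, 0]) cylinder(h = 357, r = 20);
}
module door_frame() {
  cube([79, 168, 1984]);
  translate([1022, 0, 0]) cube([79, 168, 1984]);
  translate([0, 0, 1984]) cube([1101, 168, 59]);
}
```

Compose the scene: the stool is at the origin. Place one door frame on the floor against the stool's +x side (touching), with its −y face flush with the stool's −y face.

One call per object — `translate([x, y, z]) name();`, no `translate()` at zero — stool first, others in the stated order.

stool();
translate([265, 0, 0]) door_frame();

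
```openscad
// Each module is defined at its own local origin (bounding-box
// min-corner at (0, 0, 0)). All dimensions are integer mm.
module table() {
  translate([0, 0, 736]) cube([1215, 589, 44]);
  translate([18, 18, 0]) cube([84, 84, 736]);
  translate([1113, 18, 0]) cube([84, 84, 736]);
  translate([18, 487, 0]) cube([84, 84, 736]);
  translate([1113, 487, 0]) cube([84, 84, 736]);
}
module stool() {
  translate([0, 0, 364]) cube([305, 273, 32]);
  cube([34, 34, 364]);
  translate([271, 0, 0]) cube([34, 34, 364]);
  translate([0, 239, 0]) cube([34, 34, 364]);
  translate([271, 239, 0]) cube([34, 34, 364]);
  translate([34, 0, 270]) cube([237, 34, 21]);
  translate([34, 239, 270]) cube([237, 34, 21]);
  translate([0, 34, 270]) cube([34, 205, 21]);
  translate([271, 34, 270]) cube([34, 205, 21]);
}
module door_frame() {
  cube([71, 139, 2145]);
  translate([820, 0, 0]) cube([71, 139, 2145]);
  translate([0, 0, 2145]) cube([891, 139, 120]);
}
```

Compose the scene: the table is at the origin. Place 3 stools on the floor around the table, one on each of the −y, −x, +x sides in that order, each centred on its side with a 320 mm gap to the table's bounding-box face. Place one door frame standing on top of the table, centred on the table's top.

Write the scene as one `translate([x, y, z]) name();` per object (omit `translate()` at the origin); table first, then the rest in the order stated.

table();
translate([455, -593, 0]) stool();
translate([-625, 158, 0]) stool();
translate([1535, 158, 0]) stool();
translate([162, 225, 780]) door_frame();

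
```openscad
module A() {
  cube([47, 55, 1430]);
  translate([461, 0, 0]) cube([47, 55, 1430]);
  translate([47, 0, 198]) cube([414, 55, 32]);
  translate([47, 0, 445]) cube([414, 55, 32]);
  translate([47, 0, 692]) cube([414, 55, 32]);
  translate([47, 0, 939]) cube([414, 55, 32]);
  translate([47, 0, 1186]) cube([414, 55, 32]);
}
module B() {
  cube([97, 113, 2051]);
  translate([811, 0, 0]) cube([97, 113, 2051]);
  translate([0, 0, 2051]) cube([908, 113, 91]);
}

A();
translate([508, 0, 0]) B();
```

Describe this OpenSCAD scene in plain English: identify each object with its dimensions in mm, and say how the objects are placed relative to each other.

A is a straight ladder. Two 47×55 mm vertical rails, 1430 mm tall, stand 508 mm apart (outside-to-outside) with their front faces coplanar on the −y side. 5 rungs, each 55 mm deep and 32 mm tall, span between the inner faces of the rails, front faces flush with the rails. The lowest rung's underside is at z = 198 mm and rungs are spaced 247 mm apart (underside to underside).

B is a rectangular door frame: two vertical jambs of 97×113 mm section, 2051 mm tall, with a clear opening 714 mm wide between their inner faces. A header 91 mm tall and 113 mm deep lies on top of the jambs and spans the full outside width.

The door frame is against the ladder's +x side, with their −y faces flush.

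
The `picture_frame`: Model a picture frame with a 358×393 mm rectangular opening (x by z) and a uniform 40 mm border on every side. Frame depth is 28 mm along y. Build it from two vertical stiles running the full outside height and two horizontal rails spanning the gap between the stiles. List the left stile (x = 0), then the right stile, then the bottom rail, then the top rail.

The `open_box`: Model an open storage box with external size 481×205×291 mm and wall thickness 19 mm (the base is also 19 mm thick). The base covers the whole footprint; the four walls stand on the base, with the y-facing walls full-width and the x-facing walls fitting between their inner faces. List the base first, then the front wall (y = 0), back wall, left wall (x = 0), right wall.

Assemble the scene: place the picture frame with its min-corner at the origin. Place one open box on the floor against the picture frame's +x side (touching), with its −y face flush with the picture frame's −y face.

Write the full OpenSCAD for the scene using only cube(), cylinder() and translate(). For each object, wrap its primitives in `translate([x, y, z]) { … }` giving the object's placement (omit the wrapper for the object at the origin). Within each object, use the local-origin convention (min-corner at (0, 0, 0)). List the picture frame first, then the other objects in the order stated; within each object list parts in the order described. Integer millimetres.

cube([40, 28, 473]);
translate([398, 0, 0]) cube([40, 28, 473]);
translate([40, 0, 0]) cube([358, 28, 40]);
translate([40, 0, 433]) cube([358, 28, 40]);
translate([438, 0, 0]) {
  cube([481, 205, 19]);
  translate([0, 0, 19]) cube([481, 19, 272]);
  translate([0, 186, 19]) cube([481, 19, 272]);
  translate([0, 19, 19]) cube([19, 167, 272]);
  translate([462, 19, 19]) cube([19, 167, 272]);
}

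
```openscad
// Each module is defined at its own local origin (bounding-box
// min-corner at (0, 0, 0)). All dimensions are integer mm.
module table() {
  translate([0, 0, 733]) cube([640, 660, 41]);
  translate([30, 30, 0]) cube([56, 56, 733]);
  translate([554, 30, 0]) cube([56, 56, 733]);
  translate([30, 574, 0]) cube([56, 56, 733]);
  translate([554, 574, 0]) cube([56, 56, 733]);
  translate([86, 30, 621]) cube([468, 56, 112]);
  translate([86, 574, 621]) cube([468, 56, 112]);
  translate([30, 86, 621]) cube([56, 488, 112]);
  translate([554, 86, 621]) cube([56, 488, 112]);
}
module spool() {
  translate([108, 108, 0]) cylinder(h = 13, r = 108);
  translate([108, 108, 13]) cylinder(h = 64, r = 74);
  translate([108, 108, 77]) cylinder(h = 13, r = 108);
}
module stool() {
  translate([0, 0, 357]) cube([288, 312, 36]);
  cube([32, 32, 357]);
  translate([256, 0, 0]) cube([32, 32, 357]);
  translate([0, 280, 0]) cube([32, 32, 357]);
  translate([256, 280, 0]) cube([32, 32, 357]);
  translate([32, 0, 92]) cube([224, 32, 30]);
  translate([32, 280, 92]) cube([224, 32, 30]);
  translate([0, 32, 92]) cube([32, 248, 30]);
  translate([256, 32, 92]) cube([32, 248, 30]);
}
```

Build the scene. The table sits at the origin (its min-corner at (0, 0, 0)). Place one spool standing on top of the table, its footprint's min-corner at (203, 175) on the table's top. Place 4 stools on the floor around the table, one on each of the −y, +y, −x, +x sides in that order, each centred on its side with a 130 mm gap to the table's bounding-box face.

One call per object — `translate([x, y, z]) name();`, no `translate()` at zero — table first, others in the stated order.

table();
translate([203, 175, 774]) spool();
translate([176, -442, 0]) stool();
translate([176, 790, 0]) stool();
translate([-418, 174, 0]) stool();
translate([770, 174, 0]) stool();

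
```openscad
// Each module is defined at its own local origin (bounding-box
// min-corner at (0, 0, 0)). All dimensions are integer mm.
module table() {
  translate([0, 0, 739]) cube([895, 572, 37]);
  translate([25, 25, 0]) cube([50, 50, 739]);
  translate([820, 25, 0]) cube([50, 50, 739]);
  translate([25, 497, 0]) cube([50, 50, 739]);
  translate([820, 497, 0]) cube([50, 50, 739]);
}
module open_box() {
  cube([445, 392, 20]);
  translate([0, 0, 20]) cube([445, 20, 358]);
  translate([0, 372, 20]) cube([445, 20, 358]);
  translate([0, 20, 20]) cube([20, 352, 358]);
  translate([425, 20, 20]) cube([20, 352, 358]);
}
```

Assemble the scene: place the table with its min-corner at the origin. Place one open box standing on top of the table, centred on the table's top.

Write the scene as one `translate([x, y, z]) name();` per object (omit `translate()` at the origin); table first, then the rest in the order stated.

table();
translate([225, 90, 776]) open_box();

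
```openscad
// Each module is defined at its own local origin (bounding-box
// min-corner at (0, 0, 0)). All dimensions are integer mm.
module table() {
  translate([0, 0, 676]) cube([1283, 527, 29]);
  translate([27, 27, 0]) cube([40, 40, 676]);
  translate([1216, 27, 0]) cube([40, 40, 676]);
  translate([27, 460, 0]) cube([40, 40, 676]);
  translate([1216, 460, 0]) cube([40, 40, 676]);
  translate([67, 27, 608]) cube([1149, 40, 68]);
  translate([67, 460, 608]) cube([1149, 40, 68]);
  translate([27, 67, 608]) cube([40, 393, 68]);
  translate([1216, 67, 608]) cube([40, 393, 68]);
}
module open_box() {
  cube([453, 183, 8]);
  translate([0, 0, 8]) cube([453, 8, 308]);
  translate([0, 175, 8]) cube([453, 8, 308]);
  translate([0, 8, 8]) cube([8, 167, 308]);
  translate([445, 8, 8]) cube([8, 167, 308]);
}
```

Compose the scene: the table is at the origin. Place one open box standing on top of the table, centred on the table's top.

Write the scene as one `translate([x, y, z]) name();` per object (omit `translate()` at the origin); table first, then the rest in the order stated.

table();
translate([415, 172, 705]) open_box();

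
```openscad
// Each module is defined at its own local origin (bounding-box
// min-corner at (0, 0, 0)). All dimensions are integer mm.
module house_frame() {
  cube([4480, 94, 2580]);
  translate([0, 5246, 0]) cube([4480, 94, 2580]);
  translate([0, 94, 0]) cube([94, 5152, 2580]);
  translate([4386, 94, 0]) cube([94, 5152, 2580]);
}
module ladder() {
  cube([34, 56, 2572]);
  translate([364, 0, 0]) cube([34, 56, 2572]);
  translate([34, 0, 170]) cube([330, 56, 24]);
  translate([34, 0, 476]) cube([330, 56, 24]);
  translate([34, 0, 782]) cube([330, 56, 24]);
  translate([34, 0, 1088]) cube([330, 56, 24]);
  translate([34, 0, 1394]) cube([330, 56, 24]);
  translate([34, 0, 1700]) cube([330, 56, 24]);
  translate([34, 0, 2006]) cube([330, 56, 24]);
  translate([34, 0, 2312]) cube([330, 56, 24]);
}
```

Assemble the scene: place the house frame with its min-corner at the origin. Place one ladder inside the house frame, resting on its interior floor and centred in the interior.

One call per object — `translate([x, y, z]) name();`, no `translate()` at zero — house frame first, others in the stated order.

house_frame();
translate([2041, 2642, 0]) ladder();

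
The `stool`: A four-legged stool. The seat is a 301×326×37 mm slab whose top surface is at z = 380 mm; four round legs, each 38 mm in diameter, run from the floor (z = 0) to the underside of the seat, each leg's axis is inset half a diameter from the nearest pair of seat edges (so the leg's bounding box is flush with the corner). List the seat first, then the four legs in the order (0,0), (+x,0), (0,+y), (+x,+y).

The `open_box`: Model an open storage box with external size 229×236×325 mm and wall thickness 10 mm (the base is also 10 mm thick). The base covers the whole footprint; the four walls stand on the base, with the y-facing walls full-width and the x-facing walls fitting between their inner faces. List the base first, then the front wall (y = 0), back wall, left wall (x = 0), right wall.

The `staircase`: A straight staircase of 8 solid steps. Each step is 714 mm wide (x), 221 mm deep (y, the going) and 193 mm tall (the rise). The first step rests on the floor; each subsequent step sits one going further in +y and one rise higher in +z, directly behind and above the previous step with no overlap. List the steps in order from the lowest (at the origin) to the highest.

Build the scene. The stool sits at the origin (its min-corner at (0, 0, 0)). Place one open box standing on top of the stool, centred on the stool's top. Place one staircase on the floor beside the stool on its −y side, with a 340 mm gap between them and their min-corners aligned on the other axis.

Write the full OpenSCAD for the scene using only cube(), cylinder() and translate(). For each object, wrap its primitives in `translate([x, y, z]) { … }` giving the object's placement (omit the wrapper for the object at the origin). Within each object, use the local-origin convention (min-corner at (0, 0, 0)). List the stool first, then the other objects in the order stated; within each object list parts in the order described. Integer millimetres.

translate([0, 0, 343]) cube([301, 326, 37]);
translate([19, 19, 0]) cylinder(h = 343, r = 19);
translate([282, 19, 0]) cylinder(h = 343, r = 19);
translate([19, 307, 0]) cylinder(h = 343, r = 19);
translate([282, 307, 0]) cylinder(h = 343, r = 19);
translate([36, 45, 380]) {
  cube([229, 236, 10]);
  translate([0, 0, 10]) cube([229, 10, 315]);
  translate([0, 226, 10]) cube([229, 10, 315]);
  translate([0, 10, 10]) cube([10, 216, 315]);
  translate([219, 10, 10]) cube([10, 216, 315]);
}
translate([0, -2108, 0]) {
  cube([714, 221, 193]);
  translate([0, 221, 193]) cube([714, 221, 193]);
  translate([0, 442, 386]) cube([714, 221, 193]);
  translate([0, 663, 579]) cube([714, 221, 193]);
  translate([0, 884, 772]) cube([714, 221, 193]);
  translate([0, 1105, 965]) cube([714, 221, 193]);
  translate([0, 1326, 1158]) cube([714, 221, 193]);
  translate([0, 1547, 1351]) cube([714, 221, 193]);
}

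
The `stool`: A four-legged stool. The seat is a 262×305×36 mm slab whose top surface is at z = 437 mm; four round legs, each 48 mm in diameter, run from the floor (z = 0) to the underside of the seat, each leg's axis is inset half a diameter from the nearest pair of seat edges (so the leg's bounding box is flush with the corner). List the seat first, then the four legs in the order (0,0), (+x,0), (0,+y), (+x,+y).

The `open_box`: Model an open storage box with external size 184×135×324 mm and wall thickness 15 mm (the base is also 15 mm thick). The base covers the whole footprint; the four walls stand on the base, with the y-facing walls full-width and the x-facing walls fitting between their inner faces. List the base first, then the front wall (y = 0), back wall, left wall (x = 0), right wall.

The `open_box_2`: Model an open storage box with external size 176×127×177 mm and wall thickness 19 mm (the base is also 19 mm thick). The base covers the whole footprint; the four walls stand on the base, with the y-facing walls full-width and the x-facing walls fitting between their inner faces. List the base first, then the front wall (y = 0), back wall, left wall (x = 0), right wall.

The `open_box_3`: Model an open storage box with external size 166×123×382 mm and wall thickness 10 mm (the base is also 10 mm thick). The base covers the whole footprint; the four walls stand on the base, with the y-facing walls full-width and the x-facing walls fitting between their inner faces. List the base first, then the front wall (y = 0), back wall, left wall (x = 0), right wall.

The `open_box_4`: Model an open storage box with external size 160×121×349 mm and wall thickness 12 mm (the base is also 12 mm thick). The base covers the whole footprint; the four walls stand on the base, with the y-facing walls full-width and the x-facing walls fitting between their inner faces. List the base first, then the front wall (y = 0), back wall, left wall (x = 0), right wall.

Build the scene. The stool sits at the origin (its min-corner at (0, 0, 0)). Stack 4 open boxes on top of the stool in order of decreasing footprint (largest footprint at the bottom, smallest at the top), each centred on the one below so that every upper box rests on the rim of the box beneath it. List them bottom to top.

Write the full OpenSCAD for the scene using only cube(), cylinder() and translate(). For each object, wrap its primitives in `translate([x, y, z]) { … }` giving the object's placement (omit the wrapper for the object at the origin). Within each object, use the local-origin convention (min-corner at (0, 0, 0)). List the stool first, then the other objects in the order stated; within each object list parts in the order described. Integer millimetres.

translate([0, 0, 401]) cube([262, 305, 36]);
translate([24, 24, 0]) cylinder(h = 401, r = 24);
translate([238, 24, 0]) cylinder(h = 401, r = 24);
translate([24, 281, 0]) cylinder(h = 401, r = 24);
translate([238, 281, 0]) cylinder(h = 401, r = 24);
translate([39, 85, 437]) {
  cube([184, 135, 15]);
  translate([0, 0, 15]) cube([184, 15, 309]);
  translate([0, 120, 15]) cube([184, 15, 309]);
  translate([0, 15, 15]) cube([15, 105, 309]);
  translate([169, 15, 15]) cube([15, 105, 309]);
}
translate([43, 89, 761]) {
  cube([176, 127, 19]);
  translate([0, 0, 19]) cube([176, 19, 158]);
  translate([0, 108, 19]) cube([176, 19, 158]);
  translate([0, 19, 19]) cube([19, 89, 158]);
  translate([157, 19, 19]) cube([19, 89, 158]);
}
translate([48, 91, 938]) {
  cube([166, 123, 10]);
  translate([0, 0, 10]) cube([166, 10, 372]);
  translate([0, 113, 10]) cube([166, 10, 372]);
  translate([0, 10, 10]) cube([10, 103, 372]);
  translate([156, 10, 10]) cube([10, 103, 372]);
}
translate([51, 92, 1320]) {
  cube([160, 121, 12]);
  translate([0, 0, 12]) cube([160, 12, 337]);
  translate([0, 109, 12]) cube([160, 12, 337]);
  translate([0, 12, 12]) cube([12, 97, 337]);
  translate([148, 12, 12]) cube([12, 97, 337]);
}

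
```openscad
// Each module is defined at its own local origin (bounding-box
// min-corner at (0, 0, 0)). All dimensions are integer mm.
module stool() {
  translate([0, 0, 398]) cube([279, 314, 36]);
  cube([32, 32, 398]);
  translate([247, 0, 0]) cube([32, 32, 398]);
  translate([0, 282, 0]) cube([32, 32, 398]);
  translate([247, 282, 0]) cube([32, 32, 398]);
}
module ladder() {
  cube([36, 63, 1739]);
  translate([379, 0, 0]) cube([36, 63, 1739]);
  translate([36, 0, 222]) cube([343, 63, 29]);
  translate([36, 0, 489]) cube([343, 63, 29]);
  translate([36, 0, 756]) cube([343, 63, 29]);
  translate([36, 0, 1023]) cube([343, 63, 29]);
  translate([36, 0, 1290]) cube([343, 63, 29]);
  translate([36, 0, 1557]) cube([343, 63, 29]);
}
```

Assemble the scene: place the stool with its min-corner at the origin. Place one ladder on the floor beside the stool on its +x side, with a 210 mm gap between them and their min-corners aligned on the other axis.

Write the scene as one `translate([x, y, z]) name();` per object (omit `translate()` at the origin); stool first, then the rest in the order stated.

stool();
translate([489, 0, 0]) ladder();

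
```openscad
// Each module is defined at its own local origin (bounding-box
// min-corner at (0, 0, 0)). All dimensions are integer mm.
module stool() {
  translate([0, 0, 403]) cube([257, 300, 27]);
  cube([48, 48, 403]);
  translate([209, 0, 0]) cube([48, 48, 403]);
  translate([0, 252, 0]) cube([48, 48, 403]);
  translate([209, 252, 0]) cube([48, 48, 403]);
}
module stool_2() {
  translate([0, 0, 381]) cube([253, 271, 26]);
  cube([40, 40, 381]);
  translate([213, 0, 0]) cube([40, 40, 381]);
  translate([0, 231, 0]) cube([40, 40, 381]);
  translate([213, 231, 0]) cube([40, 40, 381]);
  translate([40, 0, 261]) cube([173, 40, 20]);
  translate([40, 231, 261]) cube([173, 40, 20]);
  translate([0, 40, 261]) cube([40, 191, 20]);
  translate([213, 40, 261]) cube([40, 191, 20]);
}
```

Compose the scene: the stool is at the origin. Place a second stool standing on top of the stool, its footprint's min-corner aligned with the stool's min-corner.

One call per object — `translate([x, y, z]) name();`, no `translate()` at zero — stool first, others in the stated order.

stool();
translate([0, 0, 430]) stool_2();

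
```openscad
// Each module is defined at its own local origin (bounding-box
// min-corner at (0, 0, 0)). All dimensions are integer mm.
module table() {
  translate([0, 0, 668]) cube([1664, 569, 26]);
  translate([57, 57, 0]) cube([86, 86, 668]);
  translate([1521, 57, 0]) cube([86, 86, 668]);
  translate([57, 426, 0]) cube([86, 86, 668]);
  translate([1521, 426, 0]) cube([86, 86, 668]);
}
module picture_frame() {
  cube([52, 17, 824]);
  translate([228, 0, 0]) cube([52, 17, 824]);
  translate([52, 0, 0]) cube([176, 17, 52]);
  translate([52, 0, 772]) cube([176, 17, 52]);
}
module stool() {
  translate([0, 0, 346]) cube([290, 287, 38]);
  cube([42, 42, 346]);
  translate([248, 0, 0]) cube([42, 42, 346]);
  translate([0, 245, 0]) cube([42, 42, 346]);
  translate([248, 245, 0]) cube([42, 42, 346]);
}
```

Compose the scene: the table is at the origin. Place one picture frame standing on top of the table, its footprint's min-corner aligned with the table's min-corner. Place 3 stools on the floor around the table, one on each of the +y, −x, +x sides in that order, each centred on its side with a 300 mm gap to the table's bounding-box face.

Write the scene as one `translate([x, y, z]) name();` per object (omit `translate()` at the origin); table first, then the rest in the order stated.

table();
translate([0, 0, 694]) picture_frame();
translate([687, 869, 0]) stool();
translate([-590, 141, 0]) stool();
translate([1964, 141, 0]) stool();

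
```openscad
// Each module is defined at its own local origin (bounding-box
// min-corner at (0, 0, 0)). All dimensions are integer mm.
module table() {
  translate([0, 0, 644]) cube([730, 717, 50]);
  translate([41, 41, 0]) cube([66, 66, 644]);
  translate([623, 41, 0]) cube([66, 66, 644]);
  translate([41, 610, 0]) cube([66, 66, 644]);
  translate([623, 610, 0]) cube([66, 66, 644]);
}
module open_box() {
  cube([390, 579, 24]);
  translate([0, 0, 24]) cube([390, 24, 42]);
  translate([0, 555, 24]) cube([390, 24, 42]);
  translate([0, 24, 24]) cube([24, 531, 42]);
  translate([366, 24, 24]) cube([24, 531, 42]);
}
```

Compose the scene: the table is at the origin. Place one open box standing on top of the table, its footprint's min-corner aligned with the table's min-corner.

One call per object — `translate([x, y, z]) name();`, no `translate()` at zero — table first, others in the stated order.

table();
translate([0, 0, 694]) open_box();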